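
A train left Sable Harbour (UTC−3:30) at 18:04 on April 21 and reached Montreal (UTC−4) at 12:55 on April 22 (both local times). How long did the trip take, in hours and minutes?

19 hours 21 minutes

Montreal is 0:30 behind Sable Harbour.
Clock-face elapsed time (ignoring zones) is 18 hours 51 minutes.
Actual elapsed = 18 hours 51 minutes + 0:30 = 19 hours 21 minutes.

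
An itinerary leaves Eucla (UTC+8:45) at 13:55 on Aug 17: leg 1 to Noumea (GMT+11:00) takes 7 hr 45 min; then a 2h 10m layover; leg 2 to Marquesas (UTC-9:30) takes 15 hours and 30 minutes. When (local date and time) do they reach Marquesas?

21:05 on August 17

Convert departure to UTC: 13:55 − 8:45 = 05:10 UTC on Aug 17.
Add 7 hours and 45 minutes leg 1 → 12:55 UTC.
Add 2 hours 10 minutes layover in Noumea → 15:05 UTC.
Add 15 hours and 30 minutes leg 2 → 06:35 UTC (Aug 18).
Marquesas is UTC−9:30, so local arrival = 06:35 − 9:30 = 21:05 on Aug 17.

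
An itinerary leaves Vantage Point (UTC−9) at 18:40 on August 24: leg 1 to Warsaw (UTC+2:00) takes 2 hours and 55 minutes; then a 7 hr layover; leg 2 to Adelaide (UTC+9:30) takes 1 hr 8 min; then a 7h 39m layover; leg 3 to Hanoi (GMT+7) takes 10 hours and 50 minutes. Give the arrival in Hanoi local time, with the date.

16:12 on Aug 26

Convert departure to UTC: 18:40 + 9:00 = 03:40 UTC on Aug 25.
Add 2 hours 55 minutes leg 1 → 06:35 UTC.
Add 7 hours layover in Warsaw → 13:35 UTC.
Add 1 hour and 8 minutes leg 2 → 14:43 UTC.
Add 7 hours 39 minutes layover in Adelaide → 22:22 UTC.
Add 10 hours 50 minutes leg 3 → 09:12 UTC (Aug 26).
Hanoi is UTC+7:00, so local arrival = 09:12 + 7:00 = 16:12 on Aug 26.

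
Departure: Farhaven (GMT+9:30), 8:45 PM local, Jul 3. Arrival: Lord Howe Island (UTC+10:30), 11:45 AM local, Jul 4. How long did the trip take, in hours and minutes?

14 hours

Lord Howe Island is 1:00 ahead of Farhaven.
Clock-face elapsed time (ignoring zones) is 15 hours.
Actual elapsed = 15 hours − 1:00 = 14 hours.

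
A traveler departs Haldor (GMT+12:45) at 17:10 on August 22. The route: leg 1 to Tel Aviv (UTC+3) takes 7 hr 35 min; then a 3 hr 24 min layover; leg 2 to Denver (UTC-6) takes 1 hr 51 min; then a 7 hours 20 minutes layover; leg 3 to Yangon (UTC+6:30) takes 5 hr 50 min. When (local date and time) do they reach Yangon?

Convert departure to UTC: 17:10 − 12:45 = 04:25 UTC on Aug 22.
Add 7 hours 35 minutes leg 1 → 12:00 UTC.
Add 3 hours and 24 minutes layover in Tel Aviv → 15:24 UTC.
Add 1 hour 51 minutes leg 2 → 17:15 UTC.
Add 7 hours and 20 minutes layover in Denver → 00:35 UTC (Aug 23).
Add 5 hours 50 minutes leg 3 → 06:25 UTC.
Yangon is UTC+6:30, so local arrival = 06:25 + 6:30 = 12:55 on Aug 23.

12:55 on Aug 23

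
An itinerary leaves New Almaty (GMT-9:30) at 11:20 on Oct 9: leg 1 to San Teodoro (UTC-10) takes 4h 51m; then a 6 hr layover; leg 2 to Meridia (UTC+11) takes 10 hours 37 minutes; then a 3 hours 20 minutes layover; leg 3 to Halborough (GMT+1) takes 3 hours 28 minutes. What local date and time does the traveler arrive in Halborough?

02:06 on Oct 11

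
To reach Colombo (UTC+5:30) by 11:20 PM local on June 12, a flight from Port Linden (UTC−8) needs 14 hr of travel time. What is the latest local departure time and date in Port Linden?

7:50 PM on Jun 11

Target arrival in UTC: 11:20 PM − 5:30 = 5:50 PM on Jun 12.
Subtract 14 hours → departure 3:50 AM UTC on Jun 12.
Port Linden is UTC−8:00: 3:50 AM − 8:00 = 7:50 PM on Jun 11.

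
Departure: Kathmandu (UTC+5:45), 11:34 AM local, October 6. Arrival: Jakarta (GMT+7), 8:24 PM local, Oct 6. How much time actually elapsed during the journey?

Jakarta is 1:15 ahead of Kathmandu.
Clock-face elapsed time (ignoring zones) is 8 hours 50 minutes.
Actual elapsed = 8 hours 50 minutes − 1:15 = 7 hours 35 minutes.

7 hours 35 minutes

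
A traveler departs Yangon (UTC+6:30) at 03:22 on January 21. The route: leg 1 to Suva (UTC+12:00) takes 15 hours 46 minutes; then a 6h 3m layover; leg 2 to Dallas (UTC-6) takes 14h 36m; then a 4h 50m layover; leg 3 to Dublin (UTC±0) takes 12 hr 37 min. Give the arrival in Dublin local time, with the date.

Convert departure to UTC: 03:22 − 6:30 = 20:52 UTC on Jan 20.
Add 15 hours 46 minutes leg 1 → 12:38 UTC (Jan 21).
Add 6 hours and 3 minutes layover in Suva → 18:41 UTC.
Add 14 hours and 36 minutes leg 2 → 09:17 UTC (Jan 22).
Add 4 hours 50 minutes layover in Dallas → 14:07 UTC.
Add 12 hours and 37 minutes leg 3 → 02:44 UTC (Jan 23).
Dublin is UTC+0, so local arrival is the same: 02:44 on Jan 23.

02:44 on January 23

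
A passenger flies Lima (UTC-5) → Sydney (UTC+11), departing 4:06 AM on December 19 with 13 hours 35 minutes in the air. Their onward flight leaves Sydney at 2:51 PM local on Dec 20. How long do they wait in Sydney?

Convert departure to UTC: 4:06 AM + 5:00 = 9:06 AM UTC on Dec 19.
Add 13 hours 35 minutes flight time → 10:41 PM UTC.
Sydney is UTC+11:00, so local arrival = 10:41 PM + 11:00 = 9:41 AM on Dec 20.
Layover = 2:51 PM − 9:41 AM = 5 hours 10 minutes.

5 hours 10 minutes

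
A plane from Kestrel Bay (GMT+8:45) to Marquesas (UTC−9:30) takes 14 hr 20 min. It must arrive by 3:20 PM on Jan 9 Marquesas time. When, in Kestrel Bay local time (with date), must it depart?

Target arrival in UTC: 3:20 PM + 9:30 = 12:50 AM on Jan 10.
Subtract 14 hours 20 minutes → departure 10:30 AM UTC on Jan 9.
Kestrel Bay is UTC+8:45: 10:30 AM + 8:45 = 7:15 PM on Jan 9.

7:15 PM on January 9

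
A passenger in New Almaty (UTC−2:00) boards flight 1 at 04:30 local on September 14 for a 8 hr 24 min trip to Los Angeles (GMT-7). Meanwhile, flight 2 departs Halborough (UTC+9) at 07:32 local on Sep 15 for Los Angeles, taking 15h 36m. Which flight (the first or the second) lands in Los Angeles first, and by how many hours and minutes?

the first, by 23 hours 14 minutes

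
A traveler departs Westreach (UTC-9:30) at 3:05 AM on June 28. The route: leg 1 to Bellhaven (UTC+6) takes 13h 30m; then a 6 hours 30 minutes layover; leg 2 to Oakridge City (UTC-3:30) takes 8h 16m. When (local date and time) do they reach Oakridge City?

1:21 PM on June 29

Convert departure to UTC: 3:05 AM + 9:30 = 12:35 PM UTC on Jun 28.
Add 13 hours and 30 minutes leg 1 → 2:05 AM UTC (Jun 29).
Add 6 hours 30 minutes layover in Bellhaven → 8:35 AM UTC.
Add 8 hours and 16 minutes leg 2 → 4:51 PM UTC.
Oakridge City is UTC−3:30, so local arrival = 4:51 PM − 3:30 = 1:21 PM on Jun 29.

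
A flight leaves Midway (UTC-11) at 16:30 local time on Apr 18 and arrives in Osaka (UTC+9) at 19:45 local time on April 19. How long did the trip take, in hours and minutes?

7 hours 15 minutes

Departure in UTC: 16:30 + 11:00 = 03:30 on Apr 19.
Arrival in UTC: 19:45 − 9:00 = 10:45 on Apr 19.
Elapsed = 10:45 − 03:30 = 7 hours 15 minutes.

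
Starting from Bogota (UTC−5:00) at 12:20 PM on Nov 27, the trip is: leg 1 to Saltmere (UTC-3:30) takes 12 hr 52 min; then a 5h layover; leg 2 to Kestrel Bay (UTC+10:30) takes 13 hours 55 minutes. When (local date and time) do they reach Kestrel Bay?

11:37 AM on November 29

Convert departure to UTC: 12:20 PM + 5:00 = 5:20 PM UTC on Nov 27.
Add 12 hours 52 minutes leg 1 → 6:12 AM UTC (Nov 28).
Add 5 hours layover in Saltmere → 11:12 AM UTC.
Add 13 hours 55 minutes leg 2 → 1:07 AM UTC (Nov 29).
Kestrel Bay is UTC+10:30, so local arrival = 1:07 AM + 10:30 = 11:37 AM on Nov 29.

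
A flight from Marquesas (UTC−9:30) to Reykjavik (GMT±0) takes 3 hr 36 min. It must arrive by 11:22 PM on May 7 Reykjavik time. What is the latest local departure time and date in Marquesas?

Target arrival is already UTC: 11:22 PM on May 7.
Subtract 3 hours and 36 minutes → departure 7:46 PM UTC on May 7.
Marquesas is UTC−9:30: 7:46 PM − 9:30 = 10:16 AM on May 7.

10:16 AM on May 7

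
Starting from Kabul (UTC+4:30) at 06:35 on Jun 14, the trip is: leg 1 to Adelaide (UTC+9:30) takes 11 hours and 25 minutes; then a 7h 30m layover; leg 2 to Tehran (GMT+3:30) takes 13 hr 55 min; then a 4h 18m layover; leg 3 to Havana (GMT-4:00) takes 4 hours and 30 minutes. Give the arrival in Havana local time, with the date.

Convert departure to UTC: 06:35 − 4:30 = 02:05 UTC on Jun 14.
Add 11 hours 25 minutes leg 1 → 13:30 UTC.
Add 7 hours and 30 minutes layover in Adelaide → 21:00 UTC.
Add 13 hours 55 minutes leg 2 → 10:55 UTC (Jun 15).
Add 4 hours and 18 minutes layover in Tehran → 15:13 UTC.
Add 4 hours 30 minutes leg 3 → 19:43 UTC.
Havana is UTC−4:00, so local arrival = 19:43 − 4:00 = 15:43 on Jun 15.

15:43 on June 15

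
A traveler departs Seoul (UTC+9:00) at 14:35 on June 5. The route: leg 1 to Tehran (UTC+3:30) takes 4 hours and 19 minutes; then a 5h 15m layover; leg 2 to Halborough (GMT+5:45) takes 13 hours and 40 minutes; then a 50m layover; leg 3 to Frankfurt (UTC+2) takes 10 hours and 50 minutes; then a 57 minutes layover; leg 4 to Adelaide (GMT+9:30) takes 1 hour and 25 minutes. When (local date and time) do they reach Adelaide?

04:21 on June 7

Convert departure to UTC: 14:35 − 9:00 = 05:35 UTC on Jun 5.
Add 4 hours and 19 minutes leg 1 → 09:54 UTC.
Add 5 hours and 15 minutes layover in Tehran → 15:09 UTC.
Add 13 hours and 40 minutes leg 2 → 04:49 UTC (Jun 6).
Add 50 minutes layover in Halborough → 05:39 UTC.
Add 10 hours and 50 minutes leg 3 → 16:29 UTC.
Add 57 minutes layover in Frankfurt → 17:26 UTC.
Add 1 hour and 25 minutes leg 4 → 18:51 UTC.
Adelaide is UTC+9:30, so local arrival = 18:51 + 9:30 = 04:21 on Jun 7.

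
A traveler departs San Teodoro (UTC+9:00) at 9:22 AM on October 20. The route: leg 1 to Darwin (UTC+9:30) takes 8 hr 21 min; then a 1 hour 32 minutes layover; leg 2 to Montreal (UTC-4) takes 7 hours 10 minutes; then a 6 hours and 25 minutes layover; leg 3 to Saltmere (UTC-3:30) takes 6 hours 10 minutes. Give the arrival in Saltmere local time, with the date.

2:30 AM on Oct 21

Convert departure to UTC: 9:22 AM − 9:00 = 12:22 AM UTC on Oct 20.
Add 8 hours and 21 minutes leg 1 → 8:43 AM UTC.
Add 1 hour 32 minutes layover in Darwin → 10:15 AM UTC.
Add 7 hours 10 minutes leg 2 → 5:25 PM UTC.
Add 6 hours 25 minutes layover in Montreal → 11:50 PM UTC.
Add 6 hours and 10 minutes leg 3 → 6:00 AM UTC (Oct 21).
Saltmere is UTC−3:30, so local arrival = 6:00 AM − 3:30 = 2:30 AM on Oct 21.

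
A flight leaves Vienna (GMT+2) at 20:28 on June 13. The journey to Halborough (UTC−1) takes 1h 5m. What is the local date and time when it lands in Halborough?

Convert departure to UTC: 20:28 − 2:00 = 18:28 UTC on Jun 13.
Add 1 hour 5 minutes travel time → 19:33 UTC.
Halborough is UTC−1:00, so local arrival = 19:33 − 1:00 = 18:33 on Jun 13.

18:33 on Jun 13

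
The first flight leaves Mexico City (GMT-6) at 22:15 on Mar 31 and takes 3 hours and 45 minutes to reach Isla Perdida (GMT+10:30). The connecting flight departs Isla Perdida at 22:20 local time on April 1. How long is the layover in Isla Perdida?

3 hours 50 minutes

Convert departure to UTC: 22:15 + 6:00 = 04:15 UTC on Apr 1.
Add 3 hours and 45 minutes flight time → 08:00 UTC.
Isla Perdida is UTC+10:30, so local arrival = 08:00 + 10:30 = 18:30 on Apr 1.
Layover = 22:20 − 18:30 = 3 hours 50 minutes.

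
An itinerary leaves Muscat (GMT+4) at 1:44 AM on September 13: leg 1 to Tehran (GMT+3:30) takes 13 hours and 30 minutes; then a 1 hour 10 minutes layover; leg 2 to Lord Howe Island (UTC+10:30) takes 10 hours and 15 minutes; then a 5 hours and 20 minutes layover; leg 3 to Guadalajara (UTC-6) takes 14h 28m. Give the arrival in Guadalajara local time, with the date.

Convert departure to UTC: 1:44 AM − 4:00 = 9:44 PM UTC on Sep 12.
Add 13 hours and 30 minutes leg 1 → 11:14 AM UTC (Sep 13).
Add 1 hour and 10 minutes layover in Tehran → 12:24 PM UTC.
Add 10 hours 15 minutes leg 2 → 10:39 PM UTC.
Add 5 hours and 20 minutes layover in Lord Howe Island → 3:59 AM UTC (Sep 14).
Add 14 hours 28 minutes leg 3 → 6:27 PM UTC.
Guadalajara is UTC−6:00, so local arrival = 6:27 PM − 6:00 = 12:27 PM on Sep 14.

12:27 PM on September 14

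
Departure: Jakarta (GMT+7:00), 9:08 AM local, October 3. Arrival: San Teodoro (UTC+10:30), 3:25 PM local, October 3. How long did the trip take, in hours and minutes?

San Teodoro is 3:30 ahead of Jakarta.
Clock-face elapsed time (ignoring zones) is 6 hours 17 minutes.
Actual elapsed = 6 hours 17 minutes − 3:30 = 2 hours 47 minutes.

2 hours 47 minutes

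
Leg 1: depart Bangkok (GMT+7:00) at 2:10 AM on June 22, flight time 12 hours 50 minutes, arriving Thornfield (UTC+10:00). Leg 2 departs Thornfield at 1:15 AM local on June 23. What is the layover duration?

7 hours 15 minutes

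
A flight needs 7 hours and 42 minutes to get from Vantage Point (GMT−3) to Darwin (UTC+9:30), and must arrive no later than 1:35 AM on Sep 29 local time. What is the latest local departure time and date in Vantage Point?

5:23 AM on September 28

Target arrival in UTC: 1:35 AM − 9:30 = 4:05 PM on Sep 28.
Subtract 7 hours and 42 minutes → departure 8:23 AM UTC on Sep 28.
Vantage Point is UTC−3:00: 8:23 AM − 3:00 = 5:23 AM on Sep 28.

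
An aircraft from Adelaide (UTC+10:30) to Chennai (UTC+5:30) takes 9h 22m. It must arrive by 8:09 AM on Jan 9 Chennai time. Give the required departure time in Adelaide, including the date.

Target arrival in UTC: 8:09 AM − 5:30 = 2:39 AM on Jan 9.
Subtract 9 hours and 22 minutes → departure 5:17 PM UTC on Jan 8.
Adelaide is UTC+10:30: 5:17 PM + 10:30 = 3:47 AM on Jan 9.

3:47 AM on January 9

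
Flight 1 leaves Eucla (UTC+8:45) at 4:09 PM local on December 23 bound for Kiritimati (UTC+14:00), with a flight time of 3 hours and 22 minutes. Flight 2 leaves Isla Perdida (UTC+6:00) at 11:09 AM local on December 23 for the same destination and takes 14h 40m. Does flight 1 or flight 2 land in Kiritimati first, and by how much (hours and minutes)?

Flight 1 in UTC: 4:09 PM − 8:45 = 7:24 AM on Dec 23.
+3 hours and 22 minutes → arrive 10:46 AM UTC on Dec 23.
Flight 2 in UTC: 11:09 AM − 6:00 = 5:09 AM on Dec 23.
+14 hours and 40 minutes → arrive 7:49 PM UTC on Dec 23.
Flight 1 lands earlier by 9 hours 3 minutes.

the first, by 9 hours 3 minutes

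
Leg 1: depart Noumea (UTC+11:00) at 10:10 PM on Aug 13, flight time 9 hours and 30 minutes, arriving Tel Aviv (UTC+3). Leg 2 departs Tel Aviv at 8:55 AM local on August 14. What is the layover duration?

Convert departure to UTC: 10:10 PM − 11:00 = 11:10 AM UTC on Aug 13.
Add 9 hours and 30 minutes flight time → 8:40 PM UTC.
Tel Aviv is UTC+3:00, so local arrival = 8:40 PM + 3:00 = 11:40 PM on Aug 13.
Layover = 8:55 AM − 11:40 PM (+1 day) = 9 hours 15 minutes.

9 hours 15 minutes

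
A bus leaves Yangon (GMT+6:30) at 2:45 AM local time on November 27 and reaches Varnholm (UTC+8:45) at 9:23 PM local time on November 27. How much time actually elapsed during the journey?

Departure in UTC: 2:45 AM − 6:30 = 8:15 PM on Nov 26.
Arrival in UTC: 9:23 PM − 8:45 = 12:38 PM on Nov 27.
Elapsed = 12:38 PM − 8:15 PM (+1 day) = 16 hours 23 minutes.

16 hours 23 minutes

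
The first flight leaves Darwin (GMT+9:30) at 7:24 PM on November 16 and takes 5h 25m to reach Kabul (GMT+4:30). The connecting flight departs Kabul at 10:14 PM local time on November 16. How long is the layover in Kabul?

2 hours 25 minutes

Convert departure to UTC: 7:24 PM − 9:30 = 9:54 AM UTC on Nov 16.
Add 5 hours and 25 minutes flight time → 3:19 PM UTC.
Kabul is UTC+4:30, so local arrival = 3:19 PM + 4:30 = 7:49 PM on Nov 16.
Layover = 10:14 PM − 7:49 PM = 2 hours 25 minutes.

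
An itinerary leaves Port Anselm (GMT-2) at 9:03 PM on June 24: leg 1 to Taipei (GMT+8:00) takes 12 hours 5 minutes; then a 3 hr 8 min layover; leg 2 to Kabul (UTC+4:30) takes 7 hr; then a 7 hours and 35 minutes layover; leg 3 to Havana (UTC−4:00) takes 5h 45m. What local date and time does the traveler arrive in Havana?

Convert departure to UTC: 9:03 PM + 2:00 = 11:03 PM UTC on Jun 24.
Add 12 hours and 5 minutes leg 1 → 11:08 AM UTC (Jun 25).
Add 3 hours 8 minutes layover in Taipei → 2:16 PM UTC.
Add 7 hours leg 2 → 9:16 PM UTC.
Add 7 hours and 35 minutes layover in Kabul → 4:51 AM UTC (Jun 26).
Add 5 hours and 45 minutes leg 3 → 10:36 AM UTC.
Havana is UTC−4:00, so local arrival = 10:36 AM − 4:00 = 6:36 AM on Jun 26.

6:36 AM on June 26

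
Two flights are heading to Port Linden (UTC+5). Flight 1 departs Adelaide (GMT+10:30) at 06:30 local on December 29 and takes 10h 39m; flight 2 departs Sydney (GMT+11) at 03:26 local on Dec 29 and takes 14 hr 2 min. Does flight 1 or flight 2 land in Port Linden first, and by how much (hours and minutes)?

Flight 1 in UTC: 06:30 − 10:30 = 20:00 on Dec 28.
+10 hours 39 minutes → arrive 06:39 UTC on Dec 29.
Flight 2 in UTC: 03:26 − 11:00 = 16:26 on Dec 28.
+14 hours and 2 minutes → arrive 06:28 UTC on Dec 29.
Flight 2 lands earlier by 11 minutes.

the second, by 11 minutes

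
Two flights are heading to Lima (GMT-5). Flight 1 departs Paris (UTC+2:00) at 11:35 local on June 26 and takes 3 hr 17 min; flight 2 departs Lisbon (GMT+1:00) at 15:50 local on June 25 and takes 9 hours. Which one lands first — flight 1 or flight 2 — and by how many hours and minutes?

Flight 1 in UTC: 11:35 − 2:00 = 09:35 on Jun 26.
+3 hours and 17 minutes → arrive 12:52 UTC on Jun 26.
Flight 2 in UTC: 15:50 − 1:00 = 14:50 on Jun 25.
+9 hours → arrive 23:50 UTC on Jun 25.
Flight 2 lands earlier by 13 hours 2 minutes.

the second, by 13 hours 2 minutes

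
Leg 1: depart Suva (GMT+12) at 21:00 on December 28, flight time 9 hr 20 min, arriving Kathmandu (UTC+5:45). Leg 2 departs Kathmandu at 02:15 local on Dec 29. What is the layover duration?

2 hours 10 minutes

Convert departure to UTC: 21:00 − 12:00 = 09:00 UTC on Dec 28.
Add 9 hours and 20 minutes flight time → 18:20 UTC.
Kathmandu is UTC+5:45, so local arrival = 18:20 + 5:45 = 00:05 on Dec 29.
Layover = 02:15 − 00:05 = 2 hours 10 minutes.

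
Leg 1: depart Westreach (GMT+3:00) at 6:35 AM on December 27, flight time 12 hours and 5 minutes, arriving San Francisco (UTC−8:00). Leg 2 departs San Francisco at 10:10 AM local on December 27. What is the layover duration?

2 hours 30 minutes

Convert departure to UTC: 6:35 AM − 3:00 = 3:35 AM UTC on Dec 27.
Add 12 hours 5 minutes flight time → 3:40 PM UTC.
San Francisco is UTC−8:00, so local arrival = 3:40 PM − 8:00 = 7:40 AM on Dec 27.
Layover = 10:10 AM − 7:40 AM = 2 hours 30 minutes.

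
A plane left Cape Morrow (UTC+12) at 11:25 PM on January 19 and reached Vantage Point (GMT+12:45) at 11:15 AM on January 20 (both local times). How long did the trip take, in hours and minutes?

11 hours 5 minutes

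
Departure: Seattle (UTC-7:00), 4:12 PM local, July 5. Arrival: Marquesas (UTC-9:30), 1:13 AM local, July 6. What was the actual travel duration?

Departure in UTC: 4:12 PM + 7:00 = 11:12 PM on Jul 5.
Arrival in UTC: 1:13 AM + 9:30 = 10:43 AM on Jul 6.
Elapsed = 10:43 AM − 11:12 PM (+1 day) = 11 hours 31 minutes.

11 hours 31 minutes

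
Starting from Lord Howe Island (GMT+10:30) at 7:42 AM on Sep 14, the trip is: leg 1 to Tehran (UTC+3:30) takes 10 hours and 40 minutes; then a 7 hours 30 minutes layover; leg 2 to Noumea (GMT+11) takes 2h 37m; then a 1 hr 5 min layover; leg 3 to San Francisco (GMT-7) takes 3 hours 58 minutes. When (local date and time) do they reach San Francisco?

4:02 PM on September 14

Convert departure to UTC: 7:42 AM − 10:30 = 9:12 PM UTC on Sep 13.
Add 10 hours and 40 minutes leg 1 → 7:52 AM UTC (Sep 14).
Add 7 hours 30 minutes layover in Tehran → 3:22 PM UTC.
Add 2 hours and 37 minutes leg 2 → 5:59 PM UTC.
Add 1 hour and 5 minutes layover in Noumea → 7:04 PM UTC.
Add 3 hours and 58 minutes leg 3 → 11:02 PM UTC.
San Francisco is UTC−7:00, so local arrival = 11:02 PM − 7:00 = 4:02 PM on Sep 14.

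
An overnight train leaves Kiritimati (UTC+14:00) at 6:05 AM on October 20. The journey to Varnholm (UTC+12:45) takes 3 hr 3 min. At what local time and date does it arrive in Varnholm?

Convert departure to UTC: 6:05 AM − 14:00 = 4:05 PM UTC on Oct 19.
Add 3 hours and 3 minutes travel time → 7:08 PM UTC.
Varnholm is UTC+12:45, so local arrival = 7:08 PM + 12:45 = 7:53 AM on Oct 20.

7:53 AM on October 20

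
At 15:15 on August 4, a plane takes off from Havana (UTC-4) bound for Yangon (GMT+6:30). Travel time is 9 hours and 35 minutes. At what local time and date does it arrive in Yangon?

11:20 on August 5

Convert departure to UTC: 15:15 + 4:00 = 19:15 UTC on Aug 4.
Add 9 hours and 35 minutes travel time → 04:50 UTC (Aug 5).
Yangon is UTC+6:30, so local arrival = 04:50 + 6:30 = 11:20 on Aug 5.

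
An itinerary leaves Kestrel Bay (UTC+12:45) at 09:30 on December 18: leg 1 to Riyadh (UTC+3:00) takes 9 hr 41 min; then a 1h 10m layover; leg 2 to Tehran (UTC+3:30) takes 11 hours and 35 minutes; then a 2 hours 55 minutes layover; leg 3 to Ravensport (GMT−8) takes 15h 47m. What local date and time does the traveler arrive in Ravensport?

05:53 on December 19

Convert departure to UTC: 09:30 − 12:45 = 20:45 UTC on Dec 17.
Add 9 hours 41 minutes leg 1 → 06:26 UTC (Dec 18).
Add 1 hour 10 minutes layover in Riyadh → 07:36 UTC.
Add 11 hours and 35 minutes leg 2 → 19:11 UTC.
Add 2 hours 55 minutes layover in Tehran → 22:06 UTC.
Add 15 hours and 47 minutes leg 3 → 13:53 UTC (Dec 19).
Ravensport is UTC−8:00, so local arrival = 13:53 − 8:00 = 05:53 on Dec 19.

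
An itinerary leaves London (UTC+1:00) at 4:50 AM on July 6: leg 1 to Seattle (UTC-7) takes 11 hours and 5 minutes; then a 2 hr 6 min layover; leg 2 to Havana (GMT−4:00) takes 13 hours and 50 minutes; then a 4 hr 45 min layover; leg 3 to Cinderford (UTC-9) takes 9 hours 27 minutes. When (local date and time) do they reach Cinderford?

Convert departure to UTC: 4:50 AM − 1:00 = 3:50 AM UTC on Jul 6.
Add 11 hours and 5 minutes leg 1 → 2:55 PM UTC.
Add 2 hours and 6 minutes layover in Seattle → 5:01 PM UTC.
Add 13 hours and 50 minutes leg 2 → 6:51 AM UTC (Jul 7).
Add 4 hours 45 minutes layover in Havana → 11:36 AM UTC.
Add 9 hours 27 minutes leg 3 → 9:03 PM UTC.
Cinderford is UTC−9:00, so local arrival = 9:03 PM − 9:00 = 12:03 PM on Jul 7.

12:03 PM on July 7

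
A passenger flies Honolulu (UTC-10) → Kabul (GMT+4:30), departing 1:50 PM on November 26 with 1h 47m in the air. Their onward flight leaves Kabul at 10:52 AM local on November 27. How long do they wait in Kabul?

4 hours 45 minutes

Convert departure to UTC: 1:50 PM + 10:00 = 11:50 PM UTC on Nov 26.
Add 1 hour 47 minutes flight time → 1:37 AM UTC (Nov 27).
Kabul is UTC+4:30, so local arrival = 1:37 AM + 4:30 = 6:07 AM on Nov 27.
Layover = 10:52 AM − 6:07 AM = 4 hours 45 minutes.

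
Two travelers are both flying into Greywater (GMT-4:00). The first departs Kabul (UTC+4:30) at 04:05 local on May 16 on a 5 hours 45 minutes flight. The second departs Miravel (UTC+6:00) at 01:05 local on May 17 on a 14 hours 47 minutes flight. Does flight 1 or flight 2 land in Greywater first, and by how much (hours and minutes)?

the first, by 28 hours 32 minutes

Flight 1 in UTC: 04:05 − 4:30 = 23:35 on May 15.
+5 hours 45 minutes → arrive 05:20 UTC on May 16.
Flight 2 in UTC: 01:05 − 6:00 = 19:05 on May 16.
+14 hours 47 minutes → arrive 09:52 UTC on May 17.
Flight 1 lands earlier by 28 hours 32 minutes.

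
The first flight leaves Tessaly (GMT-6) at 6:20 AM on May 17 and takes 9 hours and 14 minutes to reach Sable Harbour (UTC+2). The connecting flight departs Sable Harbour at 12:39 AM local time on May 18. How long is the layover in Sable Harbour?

Convert departure to UTC: 6:20 AM + 6:00 = 12:20 PM UTC on May 17.
Add 9 hours 14 minutes flight time → 9:34 PM UTC.
Sable Harbour is UTC+2:00, so local arrival = 9:34 PM + 2:00 = 11:34 PM on May 17.
Layover = 12:39 AM − 11:34 PM (+1 day) = 1 hour 5 minutes.

1 hour 5 minutes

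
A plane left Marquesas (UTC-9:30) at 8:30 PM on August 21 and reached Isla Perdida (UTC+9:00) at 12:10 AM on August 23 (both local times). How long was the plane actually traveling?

Departure in UTC: 8:30 PM + 9:30 = 6:00 AM on Aug 22.
Arrival in UTC: 12:10 AM − 9:00 = 3:10 PM on Aug 22.
Elapsed = 3:10 PM − 6:00 AM = 9 hours 10 minutes.

9 hours 10 minutes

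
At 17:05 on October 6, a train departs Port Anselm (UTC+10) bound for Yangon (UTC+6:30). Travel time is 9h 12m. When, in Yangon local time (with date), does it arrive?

22:47 on October 6

Convert departure to UTC: 17:05 − 10:00 = 07:05 UTC on Oct 6.
Add 9 hours and 12 minutes travel time → 16:17 UTC.
Yangon is UTC+6:30, so local arrival = 16:17 + 6:30 = 22:47 on Oct 6.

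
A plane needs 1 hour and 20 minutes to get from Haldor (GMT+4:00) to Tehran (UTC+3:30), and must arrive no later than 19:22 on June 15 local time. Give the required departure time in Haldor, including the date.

Target arrival in UTC: 19:22 − 3:30 = 15:52 on Jun 15.
Subtract 1 hour 20 minutes → departure 14:32 UTC on Jun 15.
Haldor is UTC+4:00: 14:32 + 4:00 = 18:32 on Jun 15.

18:32 on June 15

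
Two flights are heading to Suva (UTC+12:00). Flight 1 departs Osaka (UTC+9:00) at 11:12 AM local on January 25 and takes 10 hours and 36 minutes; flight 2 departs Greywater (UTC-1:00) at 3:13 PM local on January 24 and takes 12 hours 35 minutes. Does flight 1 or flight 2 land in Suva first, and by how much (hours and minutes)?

the second, by 8 hours

Flight 1 in UTC: 11:12 AM − 9:00 = 2:12 AM on Jan 25.
+10 hours 36 minutes → arrive 12:48 PM UTC on Jan 25.
Flight 2 in UTC: 3:13 PM + 1:00 = 4:13 PM on Jan 24.
+12 hours and 35 minutes → arrive 4:48 AM UTC on Jan 25.
Flight 2 lands earlier by 8 hours.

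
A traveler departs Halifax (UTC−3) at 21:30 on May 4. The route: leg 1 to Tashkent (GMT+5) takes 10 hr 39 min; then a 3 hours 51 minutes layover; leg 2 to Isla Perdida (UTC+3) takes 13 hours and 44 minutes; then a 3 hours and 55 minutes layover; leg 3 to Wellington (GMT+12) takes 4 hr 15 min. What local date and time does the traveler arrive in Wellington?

00:54 on May 7

Convert departure to UTC: 21:30 + 3:00 = 00:30 UTC on May 5.
Add 10 hours and 39 minutes leg 1 → 11:09 UTC.
Add 3 hours 51 minutes layover in Tashkent → 15:00 UTC.
Add 13 hours 44 minutes leg 2 → 04:44 UTC (May 6).
Add 3 hours and 55 minutes layover in Isla Perdida → 08:39 UTC.
Add 4 hours 15 minutes leg 3 → 12:54 UTC.
Wellington is UTC+12:00, so local arrival = 12:54 + 12:00 = 00:54 on May 7.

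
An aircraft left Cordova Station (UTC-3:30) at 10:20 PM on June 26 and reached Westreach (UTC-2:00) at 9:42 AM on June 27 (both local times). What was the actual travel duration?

Departure in UTC: 10:20 PM + 3:30 = 1:50 AM on Jun 27.
Arrival in UTC: 9:42 AM + 2:00 = 11:42 AM on Jun 27.
Elapsed = 11:42 AM − 1:50 AM = 9 hours 52 minutes.

9 hours 52 minutes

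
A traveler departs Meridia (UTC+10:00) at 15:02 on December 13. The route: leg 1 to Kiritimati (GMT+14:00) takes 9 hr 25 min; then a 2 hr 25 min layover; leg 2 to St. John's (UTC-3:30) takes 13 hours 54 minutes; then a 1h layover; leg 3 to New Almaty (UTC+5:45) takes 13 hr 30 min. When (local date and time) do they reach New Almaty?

Convert departure to UTC: 15:02 − 10:00 = 05:02 UTC on Dec 13.
Add 9 hours and 25 minutes leg 1 → 14:27 UTC.
Add 2 hours and 25 minutes layover in Kiritimati → 16:52 UTC.
Add 13 hours 54 minutes leg 2 → 06:46 UTC (Dec 14).
Add 1 hour layover in St. John's → 07:46 UTC.
Add 13 hours 30 minutes leg 3 → 21:16 UTC.
New Almaty is UTC+5:45, so local arrival = 21:16 + 5:45 = 03:01 on Dec 15.

03:01 on December 15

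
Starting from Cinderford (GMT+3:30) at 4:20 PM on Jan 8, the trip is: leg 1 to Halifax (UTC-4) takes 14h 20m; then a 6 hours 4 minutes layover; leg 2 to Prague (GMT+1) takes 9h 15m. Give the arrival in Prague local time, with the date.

Convert departure to UTC: 4:20 PM − 3:30 = 12:50 PM UTC on Jan 8.
Add 14 hours 20 minutes leg 1 → 3:10 AM UTC (Jan 9).
Add 6 hours and 4 minutes layover in Halifax → 9:14 AM UTC.
Add 9 hours 15 minutes leg 2 → 6:29 PM UTC.
Prague is UTC+1:00, so local arrival = 6:29 PM + 1:00 = 7:29 PM on Jan 9.

7:29 PM on Jan 9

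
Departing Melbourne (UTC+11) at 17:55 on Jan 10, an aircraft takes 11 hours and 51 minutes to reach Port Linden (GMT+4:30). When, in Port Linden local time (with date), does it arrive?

Port Linden is 6:30 behind Melbourne.
After 11 hours 51 minutes it is 05:46 (Jan 11) in Melbourne.
Shift by the zone difference: 05:46 − 6:30 = 23:16 on Jan 10 in Port Linden.

23:16 on Jan 10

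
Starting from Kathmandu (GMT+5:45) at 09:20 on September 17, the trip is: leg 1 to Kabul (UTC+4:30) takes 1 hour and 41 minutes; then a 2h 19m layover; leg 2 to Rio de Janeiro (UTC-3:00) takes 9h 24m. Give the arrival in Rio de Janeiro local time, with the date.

13:59 on September 17

Convert departure to UTC: 09:20 − 5:45 = 03:35 UTC on Sep 17.
Add 1 hour 41 minutes leg 1 → 05:16 UTC.
Add 2 hours and 19 minutes layover in Kabul → 07:35 UTC.
Add 9 hours and 24 minutes leg 2 → 16:59 UTC.
Rio de Janeiro is UTC−3:00, so local arrival = 16:59 − 3:00 = 13:59 on Sep 17.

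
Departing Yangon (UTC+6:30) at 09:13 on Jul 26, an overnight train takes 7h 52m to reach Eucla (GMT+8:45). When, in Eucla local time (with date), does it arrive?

19:20 on July 26

Eucla is 2:15 ahead of Yangon.
After 7 hours 52 minutes it is 17:05 in Yangon.
Shift by the zone difference: 17:05 + 2:15 = 19:20 on Jul 26 in Eucla.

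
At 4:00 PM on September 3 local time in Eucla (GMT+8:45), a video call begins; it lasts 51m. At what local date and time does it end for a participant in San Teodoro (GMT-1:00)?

Convert start to UTC: 4:00 PM − 8:45 = 7:15 AM UTC on Sep 3.
Add 51 minutes duration → 8:06 AM UTC.
San Teodoro is UTC−1:00, so local end time = 8:06 AM − 1:00 = 7:06 AM on Sep 3.

7:06 AM on Sep 3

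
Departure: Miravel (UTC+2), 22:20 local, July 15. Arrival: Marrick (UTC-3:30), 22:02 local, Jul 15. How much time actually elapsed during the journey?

5 hours 12 minutes

Marrick is 5:30 behind Miravel.
Clock-face elapsed time (ignoring zones) is −18 minutes.
Actual elapsed = −18 minutes + 5:30 = 5 hours 12 minutes.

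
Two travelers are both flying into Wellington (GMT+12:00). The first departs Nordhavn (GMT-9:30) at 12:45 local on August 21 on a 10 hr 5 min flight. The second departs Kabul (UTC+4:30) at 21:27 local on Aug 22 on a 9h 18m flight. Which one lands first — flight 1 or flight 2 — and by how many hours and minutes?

the first, by 17 hours 55 minutes

Flight 1 in UTC: 12:45 + 9:30 = 22:15 on Aug 21.
+10 hours 5 minutes → arrive 08:20 UTC on Aug 22.
Flight 2 in UTC: 21:27 − 4:30 = 16:57 on Aug 22.
+9 hours 18 minutes → arrive 02:15 UTC on Aug 23.
Flight 1 lands earlier by 17 hours 55 minutes.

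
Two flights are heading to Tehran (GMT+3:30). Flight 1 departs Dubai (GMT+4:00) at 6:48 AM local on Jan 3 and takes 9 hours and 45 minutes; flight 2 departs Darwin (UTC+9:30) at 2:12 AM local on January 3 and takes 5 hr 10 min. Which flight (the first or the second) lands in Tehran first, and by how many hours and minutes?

Flight 1 in UTC: 6:48 AM − 4:00 = 2:48 AM on Jan 3.
+9 hours 45 minutes → arrive 12:33 PM UTC on Jan 3.
Flight 2 in UTC: 2:12 AM − 9:30 = 4:42 PM on Jan 2.
+5 hours and 10 minutes → arrive 9:52 PM UTC on Jan 2.
Flight 2 lands earlier by 14 hours 41 minutes.

the second, by 14 hours 41 minutes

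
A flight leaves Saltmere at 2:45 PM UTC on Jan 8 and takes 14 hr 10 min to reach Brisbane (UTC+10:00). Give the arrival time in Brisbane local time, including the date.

Departure is given in UTC: 2:45 PM on Jan 8.
Add 14 hours and 10 minutes → 4:55 AM UTC (Jan 9).
Brisbane is UTC+10:00: 4:55 AM + 10:00 = 2:55 PM on Jan 9.

2:55 PM on January 9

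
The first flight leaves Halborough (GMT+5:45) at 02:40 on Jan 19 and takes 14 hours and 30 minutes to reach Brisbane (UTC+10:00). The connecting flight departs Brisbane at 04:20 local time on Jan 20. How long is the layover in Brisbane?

Convert departure to UTC: 02:40 − 5:45 = 20:55 UTC on Jan 18.
Add 14 hours and 30 minutes flight time → 11:25 UTC (Jan 19).
Brisbane is UTC+10:00, so local arrival = 11:25 + 10:00 = 21:25 on Jan 19.
Layover = 04:20 − 21:25 (+1 day) = 6 hours 55 minutes.

6 hours 55 minutes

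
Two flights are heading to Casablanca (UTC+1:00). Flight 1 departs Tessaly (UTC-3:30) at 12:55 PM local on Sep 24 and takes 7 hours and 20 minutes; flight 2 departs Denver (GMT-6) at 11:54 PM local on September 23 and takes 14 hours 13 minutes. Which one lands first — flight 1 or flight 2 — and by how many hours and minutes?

Flight 1 in UTC: 12:55 PM + 3:30 = 4:25 PM on Sep 24.
+7 hours and 20 minutes → arrive 11:45 PM UTC on Sep 24.
Flight 2 in UTC: 11:54 PM + 6:00 = 5:54 AM on Sep 24.
+14 hours and 13 minutes → arrive 8:07 PM UTC on Sep 24.
Flight 2 lands earlier by 3 hours 38 minutes.

the second, by 3 hours 38 minutes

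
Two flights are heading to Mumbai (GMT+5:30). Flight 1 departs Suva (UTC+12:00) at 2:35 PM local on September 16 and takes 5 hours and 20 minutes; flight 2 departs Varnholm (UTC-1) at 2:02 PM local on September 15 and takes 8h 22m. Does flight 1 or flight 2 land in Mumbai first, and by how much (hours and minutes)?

Flight 1 in UTC: 2:35 PM − 12:00 = 2:35 AM on Sep 16.
+5 hours and 20 minutes → arrive 7:55 AM UTC on Sep 16.
Flight 2 in UTC: 2:02 PM + 1:00 = 3:02 PM on Sep 15.
+8 hours and 22 minutes → arrive 11:24 PM UTC on Sep 15.
Flight 2 lands earlier by 8 hours 31 minutes.

the second, by 8 hours 31 minutes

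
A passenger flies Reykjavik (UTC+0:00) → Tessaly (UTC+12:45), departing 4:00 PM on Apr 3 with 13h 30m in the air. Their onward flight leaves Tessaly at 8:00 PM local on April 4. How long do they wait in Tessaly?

1 hour 45 minutes

Reykjavik is at UTC+0, so departure is already 4:00 PM UTC on Apr 3.
Add 13 hours and 30 minutes flight time → 5:30 AM UTC (Apr 4).
Tessaly is UTC+12:45, so local arrival = 5:30 AM + 12:45 = 6:15 PM on Apr 4.
Layover = 8:00 PM − 6:15 PM = 1 hour 45 minutes.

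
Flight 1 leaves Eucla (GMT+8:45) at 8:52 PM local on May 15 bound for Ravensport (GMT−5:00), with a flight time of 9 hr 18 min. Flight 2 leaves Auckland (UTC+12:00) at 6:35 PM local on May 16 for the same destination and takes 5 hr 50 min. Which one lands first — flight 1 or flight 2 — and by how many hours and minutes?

the first, by 15 hours

Flight 1 in UTC: 8:52 PM − 8:45 = 12:07 PM on May 15.
+9 hours and 18 minutes → arrive 9:25 PM UTC on May 15.
Flight 2 in UTC: 6:35 PM − 12:00 = 6:35 AM on May 16.
+5 hours and 50 minutes → arrive 12:25 PM UTC on May 16.
Flight 1 lands earlier by 15 hours.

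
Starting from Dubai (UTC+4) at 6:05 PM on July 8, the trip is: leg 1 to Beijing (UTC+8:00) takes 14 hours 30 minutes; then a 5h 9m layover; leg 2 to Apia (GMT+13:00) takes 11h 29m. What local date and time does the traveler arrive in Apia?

Convert departure to UTC: 6:05 PM − 4:00 = 2:05 PM UTC on Jul 8.
Add 14 hours and 30 minutes leg 1 → 4:35 AM UTC (Jul 9).
Add 5 hours and 9 minutes layover in Beijing → 9:44 AM UTC.
Add 11 hours and 29 minutes leg 2 → 9:13 PM UTC.
Apia is UTC+13:00, so local arrival = 9:13 PM + 13:00 = 10:13 AM on Jul 10.

10:13 AM on July 10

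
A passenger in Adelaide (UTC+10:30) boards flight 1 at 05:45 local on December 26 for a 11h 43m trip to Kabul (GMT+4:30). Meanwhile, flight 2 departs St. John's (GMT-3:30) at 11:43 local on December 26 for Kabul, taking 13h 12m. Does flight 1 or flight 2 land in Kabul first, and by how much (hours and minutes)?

the first, by 21 hours 27 minutes

Flight 1 in UTC: 05:45 − 10:30 = 19:15 on Dec 25.
+11 hours 43 minutes → arrive 06:58 UTC on Dec 26.
Flight 2 in UTC: 11:43 + 3:30 = 15:13 on Dec 26.
+13 hours 12 minutes → arrive 04:25 UTC on Dec 27.
Flight 1 lands earlier by 21 hours 27 minutes.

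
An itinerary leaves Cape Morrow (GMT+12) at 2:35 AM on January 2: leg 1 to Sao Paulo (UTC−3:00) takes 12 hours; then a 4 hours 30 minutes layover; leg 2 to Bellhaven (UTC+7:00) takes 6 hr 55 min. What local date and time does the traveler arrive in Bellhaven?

9:00 PM on January 2

Convert departure to UTC: 2:35 AM − 12:00 = 2:35 PM UTC on Jan 1.
Add 12 hours leg 1 → 2:35 AM UTC (Jan 2).
Add 4 hours and 30 minutes layover in Sao Paulo → 7:05 AM UTC.
Add 6 hours and 55 minutes leg 2 → 2:00 PM UTC.
Bellhaven is UTC+7:00, so local arrival = 2:00 PM + 7:00 = 9:00 PM on Jan 2.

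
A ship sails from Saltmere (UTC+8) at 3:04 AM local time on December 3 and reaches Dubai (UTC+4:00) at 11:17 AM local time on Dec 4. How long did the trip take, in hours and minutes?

Departure in UTC: 3:04 AM − 8:00 = 7:04 PM on Dec 2.
Arrival in UTC: 11:17 AM − 4:00 = 7:17 AM on Dec 4.
Elapsed = 7:17 AM − 7:04 PM (+2 days) = 36 hours 13 minutes.

36 hours 13 minutes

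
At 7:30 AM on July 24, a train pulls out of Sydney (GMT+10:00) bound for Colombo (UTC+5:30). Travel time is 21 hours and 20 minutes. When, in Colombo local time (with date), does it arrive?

Colombo is 4:30 behind Sydney.
After 21 hours 20 minutes it is 4:50 AM (Jul 25) in Sydney.
Shift by the zone difference: 4:50 AM − 4:30 = 12:20 AM on Jul 25 in Colombo.

12:20 AM on July 25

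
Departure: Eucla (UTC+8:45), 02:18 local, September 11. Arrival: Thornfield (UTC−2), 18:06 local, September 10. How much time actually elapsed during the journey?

Thornfield is 10:45 behind Eucla.
Clock-face elapsed time (ignoring zones) is −8 hours 12 minutes.
Actual elapsed = −8 hours 12 minutes + 10:45 = 2 hours 33 minutes.

2 hours 33 minutes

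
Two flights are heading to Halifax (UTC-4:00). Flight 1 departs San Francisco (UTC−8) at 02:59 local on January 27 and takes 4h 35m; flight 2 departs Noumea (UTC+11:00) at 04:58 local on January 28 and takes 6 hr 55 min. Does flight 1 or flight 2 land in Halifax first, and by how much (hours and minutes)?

the first, by 9 hours 19 minutes

Flight 1 in UTC: 02:59 + 8:00 = 10:59 on Jan 27.
+4 hours and 35 minutes → arrive 15:34 UTC on Jan 27.
Flight 2 in UTC: 04:58 − 11:00 = 17:58 on Jan 27.
+6 hours 55 minutes → arrive 00:53 UTC on Jan 28.
Flight 1 lands earlier by 9 hours 19 minutes.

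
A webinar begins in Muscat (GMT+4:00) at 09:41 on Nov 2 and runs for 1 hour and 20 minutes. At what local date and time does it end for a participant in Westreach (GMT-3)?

Westreach is 7:00 behind Muscat.
After 1 hour 20 minutes it is 11:01 in Muscat.
Shift by the zone difference: 11:01 − 7:00 = 04:01 on Nov 2 in Westreach.

04:01 on November 2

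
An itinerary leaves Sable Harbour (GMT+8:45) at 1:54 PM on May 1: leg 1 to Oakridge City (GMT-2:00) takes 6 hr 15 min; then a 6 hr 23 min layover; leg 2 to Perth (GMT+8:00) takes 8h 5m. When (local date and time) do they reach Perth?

9:52 AM on May 2

Convert departure to UTC: 1:54 PM − 8:45 = 5:09 AM UTC on May 1.
Add 6 hours and 15 minutes leg 1 → 11:24 AM UTC.
Add 6 hours and 23 minutes layover in Oakridge City → 5:47 PM UTC.
Add 8 hours and 5 minutes leg 2 → 1:52 AM UTC (May 2).
Perth is UTC+8:00, so local arrival = 1:52 AM + 8:00 = 9:52 AM on May 2.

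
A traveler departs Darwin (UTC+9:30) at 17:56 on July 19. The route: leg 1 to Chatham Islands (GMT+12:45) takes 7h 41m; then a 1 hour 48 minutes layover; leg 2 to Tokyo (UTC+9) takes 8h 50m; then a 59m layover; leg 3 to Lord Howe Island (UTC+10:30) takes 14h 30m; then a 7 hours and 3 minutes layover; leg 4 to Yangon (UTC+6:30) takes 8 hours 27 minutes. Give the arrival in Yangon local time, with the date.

Convert departure to UTC: 17:56 − 9:30 = 08:26 UTC on Jul 19.
Add 7 hours and 41 minutes leg 1 → 16:07 UTC.
Add 1 hour and 48 minutes layover in Chatham Islands → 17:55 UTC.
Add 8 hours and 50 minutes leg 2 → 02:45 UTC (Jul 20).
Add 59 minutes layover in Tokyo → 03:44 UTC.
Add 14 hours 30 minutes leg 3 → 18:14 UTC.
Add 7 hours and 3 minutes layover in Lord Howe Island → 01:17 UTC (Jul 21).
Add 8 hours and 27 minutes leg 4 → 09:44 UTC.
Yangon is UTC+6:30, so local arrival = 09:44 + 6:30 = 16:14 on Jul 21.

16:14 on Jul 21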